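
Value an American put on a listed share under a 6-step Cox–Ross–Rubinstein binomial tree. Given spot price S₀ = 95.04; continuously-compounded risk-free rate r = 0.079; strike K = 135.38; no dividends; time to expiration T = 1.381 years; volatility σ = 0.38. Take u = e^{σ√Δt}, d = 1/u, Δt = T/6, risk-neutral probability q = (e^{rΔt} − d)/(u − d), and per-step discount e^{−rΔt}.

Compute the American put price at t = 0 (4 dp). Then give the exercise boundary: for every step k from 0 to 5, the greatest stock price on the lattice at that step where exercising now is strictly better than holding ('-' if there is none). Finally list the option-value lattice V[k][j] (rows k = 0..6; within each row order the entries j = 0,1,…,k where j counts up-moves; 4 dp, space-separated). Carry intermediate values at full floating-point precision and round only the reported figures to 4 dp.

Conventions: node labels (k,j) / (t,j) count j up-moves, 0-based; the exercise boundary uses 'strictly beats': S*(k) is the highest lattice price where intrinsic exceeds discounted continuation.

price = 40.6262
boundary = - 79.2011 95.0400 79.2011 95.0400 114.0464
tree:
40.6262
56.1789 26.8342
69.3782 40.3400 14.5502
80.3777 56.1789 24.7670 5.0488
89.5441 69.3782 40.3400 10.3783 0.0000
97.1829 80.3777 56.1789 21.3336 0.0000 0.0000
103.5486 89.5441 69.3782 40.3400 0.0000 0.0000 0.0000

Δt=0.23017  u=1.19998  d=0.83334  q=0.50460  discount=0.98198
step 6 (expiry): payoffs max(K−S,0) = 103.5486 89.5441 69.3782 40.3400 0.0000 0.0000 0.0000
step 5: (k=5,j=0): S=38.1971, K−S=97.1829, hold=94.7435 ⇒ V=97.1829 exercise | (k=5,j=1): S=55.0023, K−S=80.3777, hold=77.9383 ⇒ V=80.3777 exercise | (k=5,j=2): S=79.2011, K−S=56.1789, hold=53.7395 ⇒ V=56.1789 exercise | (k=5,j=3): S=114.0464, K−S=21.3336, hold=19.6245 ⇒ V=21.3336 exercise | (k=5,j=4): S=164.2223, K−S=0.0000, hold=0.0000 ⇒ V=0.0000 continue | (k=5,j=5): S=236.4734, K−S=0.0000, hold=0.0000 ⇒ V=0.0000 continue  boundary S*=114.0464
step 4: (k=4,j=0): S=45.8359, K−S=89.5441, hold=87.1047 ⇒ V=89.5441 exercise | (k=4,j=1): S=66.0018, K−S=69.3782, hold=66.9388 ⇒ V=69.3782 exercise | (k=4,j=2): S=95.0400, K−S=40.3400, hold=37.9006 ⇒ V=40.3400 exercise | (k=4,j=3): S=136.8538, K−S=0.0000, hold=10.3783 ⇒ V=10.3783 continue | (k=4,j=4): S=197.0640, K−S=0.0000, hold=0.0000 ⇒ V=0.0000 continue  boundary S*=95.0400
step 3: (k=3,j=0): S=55.0023, K−S=80.3777, hold=77.9383 ⇒ V=80.3777 exercise | (k=3,j=1): S=79.2011, K−S=56.1789, hold=53.7395 ⇒ V=56.1789 exercise | (k=3,j=2): S=114.0464, K−S=21.3336, hold=24.7670 ⇒ V=24.7670 continue | (k=3,j=3): S=164.2223, K−S=0.0000, hold=5.0488 ⇒ V=5.0488 continue  boundary S*=79.2011
step 2: (k=2,j=0): S=66.0018, K−S=69.3782, hold=66.9388 ⇒ V=69.3782 exercise | (k=2,j=1): S=95.0400, K−S=40.3400, hold=39.6019 ⇒ V=40.3400 exercise | (k=2,j=2): S=136.8538, K−S=0.0000, hold=14.5502 ⇒ V=14.5502 continue  boundary S*=95.0400
step 1: (k=1,j=0): S=79.2011, K−S=56.1789, hold=53.7395 ⇒ V=56.1789 exercise | (k=1,j=1): S=114.0464, K−S=21.3336, hold=26.8342 ⇒ V=26.8342 continue  boundary S*=79.2011
step 0: (k=0,j=0): S=95.0400, K−S=40.3400, hold=40.6262 ⇒ V=40.6262 continue  boundary S*=-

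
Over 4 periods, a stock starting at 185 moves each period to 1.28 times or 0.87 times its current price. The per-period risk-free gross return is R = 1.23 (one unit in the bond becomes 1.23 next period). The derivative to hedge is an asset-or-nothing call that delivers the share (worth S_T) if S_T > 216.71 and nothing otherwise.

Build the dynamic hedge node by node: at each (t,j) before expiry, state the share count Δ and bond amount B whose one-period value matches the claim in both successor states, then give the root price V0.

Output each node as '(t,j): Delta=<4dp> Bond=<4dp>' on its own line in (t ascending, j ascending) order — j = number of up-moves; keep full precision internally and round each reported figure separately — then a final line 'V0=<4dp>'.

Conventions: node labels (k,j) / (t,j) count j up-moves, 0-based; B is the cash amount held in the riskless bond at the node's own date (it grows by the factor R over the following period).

Since d<R<u, set p* = (R−d)/(u−d) = 0.8780; price each node as the discounted p*-expectation of its children.
Expiry values: V(4,0)=0.0000, V(4,1)=0.0000, V(4,2)=229.4194, V(4,3)=337.5366, V(4,4)=496.6056
Node (3,0) S=121.8231: V=(p*·0.0000+(1−p*)·0.0000)/1.23=0.0000; Δ=(0.0000−0.0000)/(155.9335−105.9861)=0.0000; B=V−Δ·S=0.0000
Node (3,1) S=179.2339: V=(p*·229.4194+(1−p*)·0.0000)/1.23=163.7735; Δ=(229.4194−0.0000)/(229.4194−155.9335)=3.1220; B=V−Δ·S=-395.7860
Node (3,2) S=263.7005: V=(p*·337.5366+(1−p*)·229.4194)/1.23=263.7005; Δ=(337.5366−229.4194)/(337.5366−229.4194)=1.0000; B=V−Δ·S=0.0000
Node (3,3) S=387.9731: V=(p*·496.6056+(1−p*)·337.5366)/1.23=387.9731; Δ=(496.6056−337.5366)/(496.6056−337.5366)=1.0000; B=V−Δ·S=0.0000
Node (2,0) S=140.0265: V=(p*·163.7735+(1−p*)·0.0000)/1.23=116.9115; Δ=(163.7735−0.0000)/(179.2339−121.8231)=2.8527; B=V−Δ·S=-282.5361
Node (2,1) S=206.0160: V=(p*·263.7005+(1−p*)·163.7735)/1.23=204.4831; Δ=(263.7005−163.7735)/(263.7005−179.2339)=1.1830; B=V−Δ·S=-39.2411
Node (2,2) S=303.1040: V=(p*·387.9731+(1−p*)·263.7005)/1.23=303.1040; Δ=(387.9731−263.7005)/(387.9731−263.7005)=1.0000; B=V−Δ·S=0.0000
Node (1,0) S=160.9500: V=(p*·204.4831+(1−p*)·116.9115)/1.23=157.5640; Δ=(204.4831−116.9115)/(206.0160−140.0265)=1.3271; B=V−Δ·S=-56.0254
Node (1,1) S=236.8000: V=(p*·303.1040+(1−p*)·204.4831)/1.23=236.6480; Δ=(303.1040−204.4831)/(303.1040−206.0160)=1.0158; B=V−Δ·S=-3.8907
Node (0,0) S=185.0000: V=(p*·236.6480+(1−p*)·157.5640)/1.23=184.5558; Δ=(236.6480−157.5640)/(236.8000−160.9500)=1.0426; B=V−Δ·S=-8.3322
Verification: the root portfolio costs Δ(0,0)·S0 + B(0,0) = 184.5558, matching V0.

(0,0): Delta=1.0426 Bond=-8.3322
(1,0): Delta=1.3271 Bond=-56.0254
(1,1): Delta=1.0158 Bond=-3.8907
(2,0): Delta=2.8527 Bond=-282.5361
(2,1): Delta=1.1830 Bond=-39.2411
(2,2): Delta=1.0000 Bond=0.0000
(3,0): Delta=0.0000 Bond=0.0000
(3,1): Delta=3.1220 Bond=-395.7860
(3,2): Delta=1.0000 Bond=0.0000
(3,3): Delta=1.0000 Bond=0.0000
V0=184.5558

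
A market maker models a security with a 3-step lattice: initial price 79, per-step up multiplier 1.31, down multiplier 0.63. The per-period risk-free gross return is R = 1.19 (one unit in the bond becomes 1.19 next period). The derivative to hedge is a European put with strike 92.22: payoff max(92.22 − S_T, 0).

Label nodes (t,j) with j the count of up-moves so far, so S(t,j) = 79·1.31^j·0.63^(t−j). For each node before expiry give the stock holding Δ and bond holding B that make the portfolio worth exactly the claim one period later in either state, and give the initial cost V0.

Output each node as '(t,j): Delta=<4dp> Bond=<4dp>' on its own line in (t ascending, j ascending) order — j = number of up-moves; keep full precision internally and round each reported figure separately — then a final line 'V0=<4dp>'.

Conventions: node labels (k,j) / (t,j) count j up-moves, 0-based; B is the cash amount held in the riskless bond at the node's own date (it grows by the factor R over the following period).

(0,0): Delta=-0.2388 Bond=22.8901
(1,0): Delta=-1.0000 Bond=65.1225
(1,1): Delta=-0.1604 Bond=19.1214
(2,0): Delta=-1.0000 Bond=77.4958
(2,1): Delta=-1.0000 Bond=77.4958
(2,2): Delta=-0.0739 Bond=11.0241
V0=4.0223

Under the risk-neutral measure, an up-move has probability p* = (R−d)/(u−d) = 0.8235 and values discount at R = 1.19.
Payoffs at expiry: V(3,0)=72.4663, V(3,1)=51.1448, V(3,2)=6.8097, V(3,3)=0.0000
(2,0): S=31.3551. Δ = (V_up−V_dn)/(S_up−S_dn) = (51.1448−72.4663)/(41.0752−19.7537) = -1.0000. V = [p*·51.1448 + (1−p*)·72.4663]/1.19 = 46.1407. B = V − Δ·S = 77.4958.
(2,1): S=65.1987. Δ = (V_up−V_dn)/(S_up−S_dn) = (6.8097−51.1448)/(85.4103−41.0752) = -1.0000. V = [p*·6.8097 + (1−p*)·51.1448]/1.19 = 12.2971. B = V − Δ·S = 77.4958.
(2,2): S=135.5719. Δ = (V_up−V_dn)/(S_up−S_dn) = (0.0000−6.8097)/(177.5992−85.4103) = -0.0739. V = [p*·0.0000 + (1−p*)·6.8097]/1.19 = 1.0098. B = V − Δ·S = 11.0241.
(1,0): S=49.7700. Δ = (V_up−V_dn)/(S_up−S_dn) = (12.2971−46.1407)/(65.1987−31.3551) = -1.0000. V = [p*·12.2971 + (1−p*)·46.1407]/1.19 = 15.3525. B = V − Δ·S = 65.1225.
(1,1): S=103.4900. Δ = (V_up−V_dn)/(S_up−S_dn) = (1.0098−12.2971)/(135.5719−65.1987) = -0.1604. V = [p*·1.0098 + (1−p*)·12.2971]/1.19 = 2.5224. B = V − Δ·S = 19.1214.
(0,0): S=79.0000. Δ = (V_up−V_dn)/(S_up−S_dn) = (2.5224−15.3525)/(103.4900−49.7700) = -0.2388. V = [p*·2.5224 + (1−p*)·15.3525]/1.19 = 4.0223. B = V − Δ·S = 22.8901.
Verification: the root portfolio costs Δ(0,0)·S0 + B(0,0) = 4.0223, matching V0.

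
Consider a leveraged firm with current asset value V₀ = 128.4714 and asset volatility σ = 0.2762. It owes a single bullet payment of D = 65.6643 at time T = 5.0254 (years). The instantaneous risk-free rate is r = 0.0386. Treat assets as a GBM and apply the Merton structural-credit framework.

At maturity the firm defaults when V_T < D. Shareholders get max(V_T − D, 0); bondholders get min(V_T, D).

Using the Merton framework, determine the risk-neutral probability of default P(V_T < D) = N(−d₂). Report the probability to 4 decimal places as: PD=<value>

PD=0.1384

With assets at 128.4714 and a single debt payment of 65.6643 at 5.0254 years:
d₁ = [ln(V₀/D) + (r + σ²/2)T] / (σ√T)
   = [ln(128.4714/65.6643) + (0.0386 + 0.5·0.2762²)·5.0254] / (0.2762·√5.0254)
   = [0.671151 + 0.385665] / 0.619169 = 1.706831
d₂ = d₁ − σ√T = 1.706831 − 0.619169 = 1.087662
risk-neutral PD = N(−d₂) = N(-1.087662) = 0.138372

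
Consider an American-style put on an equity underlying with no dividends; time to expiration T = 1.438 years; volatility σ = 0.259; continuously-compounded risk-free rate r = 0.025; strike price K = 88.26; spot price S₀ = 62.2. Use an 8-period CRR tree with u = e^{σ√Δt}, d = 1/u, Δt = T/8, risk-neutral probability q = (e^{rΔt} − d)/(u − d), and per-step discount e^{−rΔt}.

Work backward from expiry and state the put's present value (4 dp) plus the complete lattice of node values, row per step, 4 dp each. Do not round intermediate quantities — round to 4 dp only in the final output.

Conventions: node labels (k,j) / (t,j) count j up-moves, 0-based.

price = 26.3277
tree:
26.3277
32.5284 20.1925
38.3242 26.0844 14.3188
43.5172 32.5284 19.6967 8.9200
48.1702 38.3242 26.0600 13.3337 4.4631
52.3393 43.5172 32.5284 19.1304 7.4952 1.3862
56.0748 48.1702 38.3242 26.0600 12.1800 2.7467 0.0000
59.4219 52.3393 43.5172 32.5284 18.8408 5.4424 0.0000 0.0000
62.4209 56.0748 48.1702 38.3242 26.0600 10.7838 0.0000 0.0000 0.0000

params: Δt=0.17975 u=1.11606 d=0.89601 q=0.49304 e^(-rΔt)=0.99552
t_8 payoffs: 62.4209 56.0748 48.1702 38.3242 26.0600 10.7838 0.0000 0.0000 0.0000
k=7: node(7,0) S=28.8381 payoff=59.4219 vs cont=59.0261 → 59.4219 [stop]  node(7,1) S=35.9207 payoff=52.3393 vs cont=51.9435 → 52.3393 [stop]  node(7,2) S=44.7428 payoff=43.5172 vs cont=43.1215 → 43.5172 [stop]  node(7,3) S=55.7316 payoff=32.5284 vs cont=32.1327 → 32.5284 [stop]  node(7,4) S=69.4192 payoff=18.8408 vs cont=18.4451 → 18.8408 [stop]  node(7,5) S=86.4684 payoff=1.7916 vs cont=5.4424 → 5.4424 [wait]  node(7,6) S=107.7049 payoff=0.0000 vs cont=0.0000 → 0.0000 [wait]  node(7,7) S=134.1571 payoff=0.0000 vs cont=0.0000 → 0.0000 [wait]
k=6: node(6,0) S=32.1852 payoff=56.0748 vs cont=55.6791 → 56.0748 [stop]  node(6,1) S=40.0898 payoff=48.1702 vs cont=47.7744 → 48.1702 [stop]  node(6,2) S=49.9358 payoff=38.3242 vs cont=37.9284 → 38.3242 [stop]  node(6,3) S=62.2000 payoff=26.0600 vs cont=25.6643 → 26.0600 [stop]  node(6,4) S=77.4762 payoff=10.7838 vs cont=12.1800 → 12.1800 [wait]  node(6,5) S=96.5043 payoff=0.0000 vs cont=2.7467 → 2.7467 [wait]  node(6,6) S=120.2056 payoff=0.0000 vs cont=0.0000 → 0.0000 [wait]
k=5: node(5,0) S=35.9207 payoff=52.3393 vs cont=51.9435 → 52.3393 [stop]  node(5,1) S=44.7428 payoff=43.5172 vs cont=43.1215 → 43.5172 [stop]  node(5,2) S=55.7316 payoff=32.5284 vs cont=32.1327 → 32.5284 [stop]  node(5,3) S=69.4192 payoff=18.8408 vs cont=19.1304 → 19.1304 [wait]  node(5,4) S=86.4684 payoff=1.7916 vs cont=7.4952 → 7.4952 [wait]  node(5,5) S=107.7049 payoff=0.0000 vs cont=1.3862 → 1.3862 [wait]
k=4: node(4,0) S=40.0898 payoff=48.1702 vs cont=47.7744 → 48.1702 [stop]  node(4,1) S=49.9358 payoff=38.3242 vs cont=37.9284 → 38.3242 [stop]  node(4,2) S=62.2000 payoff=26.0600 vs cont=25.8064 → 26.0600 [stop]  node(4,3) S=77.4762 payoff=10.7838 vs cont=13.3337 → 13.3337 [wait]  node(4,4) S=96.5043 payoff=0.0000 vs cont=4.4631 → 4.4631 [wait]
k=3: node(3,0) S=44.7428 payoff=43.5172 vs cont=43.1215 → 43.5172 [stop]  node(3,1) S=55.7316 payoff=32.5284 vs cont=32.1327 → 32.5284 [stop]  node(3,2) S=69.4192 payoff=18.8408 vs cont=19.6967 → 19.6967 [wait]  node(3,3) S=86.4684 payoff=1.7916 vs cont=8.9200 → 8.9200 [wait]
k=2: node(2,0) S=49.9358 payoff=38.3242 vs cont=37.9284 → 38.3242 [stop]  node(2,1) S=62.2000 payoff=26.0600 vs cont=26.0844 → 26.0844 [wait]  node(2,2) S=77.4762 payoff=10.7838 vs cont=14.3188 → 14.3188 [wait]
k=1: node(1,0) S=55.7316 payoff=32.5284 vs cont=32.1446 → 32.5284 [stop]  node(1,1) S=69.4192 payoff=18.8408 vs cont=20.1925 → 20.1925 [wait]
k=0: node(0,0) S=62.2000 payoff=26.0600 vs cont=26.3277 → 26.3277 [wait]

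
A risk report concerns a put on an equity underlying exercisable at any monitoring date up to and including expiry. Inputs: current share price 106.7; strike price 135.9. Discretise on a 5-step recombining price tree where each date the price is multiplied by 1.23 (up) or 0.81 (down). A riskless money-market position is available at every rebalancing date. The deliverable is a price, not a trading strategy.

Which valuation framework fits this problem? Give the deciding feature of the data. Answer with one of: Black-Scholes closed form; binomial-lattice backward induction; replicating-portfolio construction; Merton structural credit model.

framework: binomial-lattice backward induction

Key observation: the defining feature is the embedded early-exercise option across 5 discrete dates on the spot-106.7 tree; pricing the strike-135.9 put means working backward with an exercise test at every node.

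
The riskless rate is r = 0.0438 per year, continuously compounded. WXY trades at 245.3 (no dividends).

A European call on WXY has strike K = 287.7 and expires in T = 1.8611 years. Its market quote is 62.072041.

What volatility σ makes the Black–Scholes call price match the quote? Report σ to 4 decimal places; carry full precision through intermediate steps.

sigma = 0.5266

At σ = 0.5266 the Black–Scholes value reproduces the quote:
σ√T = 0.5266·√1.8611 = 0.718399
d₁ = (ln(S/K) + (r+σ²/2)T) / (σ√T) = (ln(245.3/287.7) + (0.0438+0.5266²/2)·1.8611) / 0.718399 = (-0.159436 + 0.339565) / 0.718399 = 0.250736
d₂ = d₁ − σ√T = 0.250736 − 0.718399 = -0.467663
e^{−rT} = 0.921718
N(d₁) = 0.598991,  N(d₂) = 0.320013
V = S·N(d₁) − K·e^{−rT}·N(d₂) = 146.932454 − 84.860413 = 62.072041 (the quoted price), and the Black–Scholes price is strictly increasing in σ, so σ is unique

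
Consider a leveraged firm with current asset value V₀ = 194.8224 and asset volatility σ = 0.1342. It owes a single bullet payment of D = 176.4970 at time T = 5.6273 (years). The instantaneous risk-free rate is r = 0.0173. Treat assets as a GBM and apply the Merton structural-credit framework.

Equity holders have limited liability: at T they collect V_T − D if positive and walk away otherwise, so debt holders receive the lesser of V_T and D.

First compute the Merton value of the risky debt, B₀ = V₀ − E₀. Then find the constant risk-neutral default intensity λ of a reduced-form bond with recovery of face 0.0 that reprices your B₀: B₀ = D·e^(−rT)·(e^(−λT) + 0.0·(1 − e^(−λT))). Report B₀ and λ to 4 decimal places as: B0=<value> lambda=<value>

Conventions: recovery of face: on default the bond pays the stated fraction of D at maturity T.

Apply the equity-as-call identities (strike 176.4970, horizon 5.6273 years):
d₁ = [ln(V₀/D) + (r + σ²/2)T] / (σ√T)
   = [ln(194.8224/176.4970) + (0.0173 + 0.5·0.1342²)·5.6273] / (0.1342·√5.6273)
   = [0.098784 + 0.148025] / 0.318348 = 0.775282
d₂ = d₁ − σ√T = 0.775282 − 0.318348 = 0.456933
N(d₁) = 0.780913,  N(d₂) = 0.676141,  e^(−rT) = 0.907236
E₀ = V₀·N(d₁) − D·e^(−rT)·N(d₂)
   = 194.8224·0.780913 − 176.4970·0.907236·0.676141 = 43.872760
B₀ = V₀ − E₀ = 194.8224 − 43.872760 = 150.949640
e^(−λT) = (B₀·e^(rT)/D − 0)/(1 − 0) = (150.9496·1.102249/176.4970 − 0)/1 = 0.94270151
λ = −ln(0.94270151)/5.6273 = 0.010486

B0=150.9496 lambda=0.0105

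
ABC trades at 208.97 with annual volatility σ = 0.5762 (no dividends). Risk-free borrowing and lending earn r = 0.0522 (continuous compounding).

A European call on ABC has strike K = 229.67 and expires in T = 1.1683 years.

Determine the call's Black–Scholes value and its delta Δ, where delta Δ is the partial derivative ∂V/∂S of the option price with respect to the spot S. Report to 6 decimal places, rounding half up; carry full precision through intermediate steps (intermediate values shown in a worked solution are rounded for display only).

σ√T = 0.5762·√1.1683 = 0.622803
d₁ = (ln(S/K) + (r+σ²/2)T) / (σ√T) = (ln(208.97/229.67) + (0.0522+0.5762²/2)·1.1683) / 0.622803 = (-0.094453 + 0.254927) / 0.622803 = 0.257664
d₂ = d₁ − σ√T = 0.257664 − 0.622803 = -0.365138
e^{−rT} = 0.940837
N(d₁) = 0.601667,  N(d₂) = 0.357504
Call price V = S·N(d₁) − K·e^{−rT}·N(d₂) = 125.730356 − 77.250219 = 48.480137
Δ = N(d₁) = 0.601667

price = 48.480137
Δ = 0.601667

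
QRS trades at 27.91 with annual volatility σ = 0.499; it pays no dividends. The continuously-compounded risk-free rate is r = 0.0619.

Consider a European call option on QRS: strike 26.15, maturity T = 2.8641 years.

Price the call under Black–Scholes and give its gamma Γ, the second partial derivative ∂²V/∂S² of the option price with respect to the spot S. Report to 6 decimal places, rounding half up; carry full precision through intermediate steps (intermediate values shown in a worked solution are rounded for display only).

σ√T = 0.499·√2.8641 = 0.844490
d₁ = (ln(S/K) + (r+σ²/2)T) / (σ√T) = (ln(27.91/26.15) + (0.0619+0.499²/2)·2.8641) / 0.844490 = (0.065136 + 0.533870) / 0.844490 = 0.709310
d₂ = d₁ − σ√T = 0.709310 − 0.844490 = -0.135180
e^{−rT} = 0.837539
N(d₁) = 0.760934,  N(d₂) = 0.446235
Call price V = S·N(d₁) − K·e^{−rT}·N(d₂) = 21.237668 − 9.773272 = 11.464396
φ(d₁) = (1/√(2π))·e^{−d₁²/2} = 0.310212
Γ = φ(d₁) / (S·σ·√T) = 0.013161

price = 11.464396
Γ = 0.013161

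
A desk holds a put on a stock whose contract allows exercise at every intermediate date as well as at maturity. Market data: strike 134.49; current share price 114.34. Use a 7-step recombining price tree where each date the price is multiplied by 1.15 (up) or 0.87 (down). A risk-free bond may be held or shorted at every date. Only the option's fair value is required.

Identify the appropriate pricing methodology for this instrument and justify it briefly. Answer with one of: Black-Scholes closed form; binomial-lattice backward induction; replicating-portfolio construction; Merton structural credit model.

Key observation: the put (strike 134.49 on spot 114.34) is American-style on a 7-step discrete price model, so the early-exercise decision at every node requires stepwise backward valuation — a closed form cannot price the exercise right.

framework: binomial-lattice backward induction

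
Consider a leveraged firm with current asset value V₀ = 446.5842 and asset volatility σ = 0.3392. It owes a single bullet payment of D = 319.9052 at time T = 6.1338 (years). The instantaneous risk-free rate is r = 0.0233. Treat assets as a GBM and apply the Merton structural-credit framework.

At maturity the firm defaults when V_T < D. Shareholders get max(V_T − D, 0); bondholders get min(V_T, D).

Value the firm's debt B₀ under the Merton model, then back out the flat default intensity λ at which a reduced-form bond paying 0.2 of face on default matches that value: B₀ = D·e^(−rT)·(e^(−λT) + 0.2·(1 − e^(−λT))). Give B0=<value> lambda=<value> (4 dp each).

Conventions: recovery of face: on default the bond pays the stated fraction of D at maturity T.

Work the structural quantities from V₀ = 446.5842 against face 319.9052:
d₁ = [ln(V₀/D) + (r + σ²/2)T] / (σ√T)
   = [ln(446.5842/319.9052) + (0.0233 + 0.5·0.3392²)·6.1338] / (0.3392·√6.1338)
   = [0.333603 + 0.495785] / 0.840080 = 0.987273
d₂ = d₁ − σ√T = 0.987273 − 0.840080 = 0.147193
N(d₁) = 0.838246,  N(d₂) = 0.558510,  e^(−rT) = 0.866826
E₀ = V₀·N(d₁) − D·e^(−rT)·N(d₂)
   = 446.5842·0.838246 − 319.9052·0.866826·0.558510 = 219.471253
B₀ = V₀ − E₀ = 446.5842 − 219.471253 = 227.112947
e^(−λT) = (B₀·e^(rT)/D − 0.2)/(1 − 0.2) = (227.1129·1.153635/319.9052 − 0.2)/0.8 = 0.77376155
λ = −ln(0.77376155)/6.1338 = 0.041816

B0=227.1129 lambda=0.0418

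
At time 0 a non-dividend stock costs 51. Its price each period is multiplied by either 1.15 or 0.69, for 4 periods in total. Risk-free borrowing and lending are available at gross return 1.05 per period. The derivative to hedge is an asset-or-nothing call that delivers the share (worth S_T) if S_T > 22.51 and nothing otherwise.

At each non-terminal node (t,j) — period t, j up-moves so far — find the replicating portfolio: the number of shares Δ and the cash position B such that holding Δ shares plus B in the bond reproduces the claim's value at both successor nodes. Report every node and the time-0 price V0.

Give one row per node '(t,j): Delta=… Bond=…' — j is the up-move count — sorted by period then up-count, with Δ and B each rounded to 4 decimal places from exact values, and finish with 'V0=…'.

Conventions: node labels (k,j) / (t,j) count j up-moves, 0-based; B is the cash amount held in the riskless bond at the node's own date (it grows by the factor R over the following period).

Arbitrage-free pricing uses the up-move probability p* = (R−d)/(u−d) = 0.7826, discounting each step at R = 1.05.
Payoffs at expiry: V(4,0)=0.0000, V(4,1)=0.0000, V(4,2)=32.1118, V(4,3)=53.5196, V(4,4)=89.1993
Node (3,0) S=16.7540: V=(p*·0.0000+(1−p*)·0.0000)/1.05=0.0000; Δ=(0.0000−0.0000)/(19.2671−11.5602)=0.0000; B=V−Δ·S=0.0000
Node (3,1) S=27.9233: V=(p*·32.1118+(1−p*)·0.0000)/1.05=23.9342; Δ=(32.1118−0.0000)/(32.1118−19.2671)=2.5000; B=V−Δ·S=-45.8739
Node (3,2) S=46.5388: V=(p*·53.5196+(1−p*)·32.1118)/1.05=46.5388; Δ=(53.5196−32.1118)/(53.5196−32.1118)=1.0000; B=V−Δ·S=0.0000
Node (3,3) S=77.5646: V=(p*·89.1993+(1−p*)·53.5196)/1.05=77.5646; Δ=(89.1993−53.5196)/(89.1993−53.5196)=1.0000; B=V−Δ·S=0.0000
Node (2,0) S=24.2811: V=(p*·23.9342+(1−p*)·0.0000)/1.05=17.8392; Δ=(23.9342−0.0000)/(27.9233−16.7540)=2.1429; B=V−Δ·S=-34.1918
Node (2,1) S=40.4685: V=(p*·46.5388+(1−p*)·23.9342)/1.05=39.6426; Δ=(46.5388−23.9342)/(46.5388−27.9233)=1.2143; B=V−Δ·S=-9.4977
Node (2,2) S=67.4475: V=(p*·77.5646+(1−p*)·46.5388)/1.05=67.4475; Δ=(77.5646−46.5388)/(77.5646−46.5388)=1.0000; B=V−Δ·S=0.0000
Node (1,0) S=35.1900: V=(p*·39.6426+(1−p*)·17.8392)/1.05=33.2407; Δ=(39.6426−17.8392)/(40.4685−24.2811)=1.3469; B=V−Δ·S=-14.1581
Node (1,1) S=58.6500: V=(p*·67.4475+(1−p*)·39.6426)/1.05=58.4790; Δ=(67.4475−39.6426)/(67.4475−40.4685)=1.0306; B=V−Δ·S=-1.9664
Node (0,0) S=51.0000: V=(p*·58.4790+(1−p*)·33.2407)/1.05=50.4690; Δ=(58.4790−33.2407)/(58.6500−35.1900)=1.0758; B=V−Δ·S=-4.3969
Check: Δ(0,0)·S0 + B(0,0) = 50.4690 = V0.

(0,0): Delta=1.0758 Bond=-4.3969
(1,0): Delta=1.3469 Bond=-14.1581
(1,1): Delta=1.0306 Bond=-1.9664
(2,0): Delta=2.1429 Bond=-34.1918
(2,1): Delta=1.2143 Bond=-9.4977
(2,2): Delta=1.0000 Bond=0.0000
(3,0): Delta=0.0000 Bond=0.0000
(3,1): Delta=2.5000 Bond=-45.8739
(3,2): Delta=1.0000 Bond=0.0000
(3,3): Delta=1.0000 Bond=0.0000
V0=50.4690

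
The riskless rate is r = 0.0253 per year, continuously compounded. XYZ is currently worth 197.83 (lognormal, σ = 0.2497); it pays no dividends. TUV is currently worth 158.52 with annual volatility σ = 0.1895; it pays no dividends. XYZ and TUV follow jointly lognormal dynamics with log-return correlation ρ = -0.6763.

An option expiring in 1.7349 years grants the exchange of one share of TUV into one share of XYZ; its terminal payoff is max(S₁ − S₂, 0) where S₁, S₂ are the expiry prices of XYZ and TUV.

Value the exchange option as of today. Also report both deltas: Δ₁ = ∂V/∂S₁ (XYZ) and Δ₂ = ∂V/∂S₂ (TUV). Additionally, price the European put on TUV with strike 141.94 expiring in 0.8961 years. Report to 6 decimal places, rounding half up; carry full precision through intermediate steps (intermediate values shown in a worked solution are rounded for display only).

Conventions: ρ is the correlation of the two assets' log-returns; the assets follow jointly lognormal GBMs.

σ_eff = √(σ₁² + σ₂² − 2ρσ₁σ₂) = √(0.2497² + 0.1895² − 2·-0.6763·0.2497·0.1895) = 0.402819
d₁ = (ln(S₁/S₂) + (q₂ − q₁ + σ_eff²/2)T) / (σ_eff√T) = (ln(197.83/158.52) + (0.0 − 0.0 + 0.081131)·1.7349) / 0.530575 = 0.682811
d₂ = d₁ − σ_eff√T = 0.682811 − 0.530575 = 0.152236
N(d₁) = 0.752637,  N(d₂) = 0.560499
V = S₁·e^{−q₁T}·N(d₁) − S₂·e^{−q₂T}·N(d₂) = 148.894124 − 88.850369 = 60.043755
Δ₁ = e^{−q₁T}·N(d₁) = 0.752637;  Δ₂ = −e^{−q₂T}·N(d₂) = -0.560499
[vanilla: TUV put K=141.94]
σ√T = 0.1895·√0.8961 = 0.179386
d₁ = (ln(S/K) + (r+σ²/2)T) / (σ√T) = (ln(158.52/141.94) + (0.0253+0.1895²/2)·0.8961) / 0.179386 = (0.110476 + 0.038761) / 0.179386 = 0.831936
d₂ = d₁ − σ√T = 0.831936 − 0.179386 = 0.652550
e^{−rT} = 0.977584
N(−d₁) = 0.202723,  N(−d₂) = 0.257023
price = K·e^{−rT}·N(−d₂) − S·N(−d₁) = 35.664078 − 32.135587 = 3.528491

exchange price = 60.043755
Δ1 = 0.752637
Δ2 = -0.560499
price(TUV put K=141.94) = 3.528491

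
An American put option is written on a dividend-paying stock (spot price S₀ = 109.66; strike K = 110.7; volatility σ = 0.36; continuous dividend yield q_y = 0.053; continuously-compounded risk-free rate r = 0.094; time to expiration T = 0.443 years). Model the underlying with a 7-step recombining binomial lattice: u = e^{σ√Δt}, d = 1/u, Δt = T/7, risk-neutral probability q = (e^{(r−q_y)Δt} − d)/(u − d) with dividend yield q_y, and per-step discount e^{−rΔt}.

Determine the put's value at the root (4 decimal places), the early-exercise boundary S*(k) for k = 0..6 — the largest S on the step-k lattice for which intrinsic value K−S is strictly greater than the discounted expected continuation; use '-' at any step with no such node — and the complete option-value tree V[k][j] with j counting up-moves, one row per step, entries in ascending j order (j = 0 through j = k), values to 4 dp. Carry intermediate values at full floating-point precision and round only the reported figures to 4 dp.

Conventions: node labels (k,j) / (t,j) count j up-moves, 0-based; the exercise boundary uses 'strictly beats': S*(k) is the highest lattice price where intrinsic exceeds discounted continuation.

params: Δt=0.06329 u=1.09479 d=0.91342 q=0.49170 e^(-rΔt)=0.99407
t_7 payoffs: 52.5261 40.9746 27.1293 10.5348 0.0000 0.0000 0.0000 0.0000
t_6: node(6,0) S=63.6883 payoff=47.0117 vs cont=46.5684 → 47.0117 [stop]  node(6,1) S=76.3348 payoff=34.3652 vs cont=33.9642 → 34.3652 [stop]  node(6,2) S=91.4925 payoff=19.2075 vs cont=18.8573 → 19.2075 [stop]  node(6,3) S=109.6600 payoff=1.0400 vs cont=5.3231 → 5.3231 [wait]  node(6,4) S=131.4350 payoff=0.0000 vs cont=0.0000 → 0.0000 [wait]  node(6,5) S=157.5339 payoff=0.0000 vs cont=0.0000 → 0.0000 [wait]  node(6,6) S=188.8151 payoff=0.0000 vs cont=0.0000 → 0.0000 [wait]  ⇒ S*(6)=91.4925
t_5: node(5,0) S=69.7254 payoff=40.9746 vs cont=40.5515 → 40.9746 [stop]  node(5,1) S=83.5707 payoff=27.1293 vs cont=26.7526 → 27.1293 [stop]  node(5,2) S=100.1652 payoff=10.5348 vs cont=12.3071 → 12.3071 [wait]  node(5,3) S=120.0548 payoff=0.0000 vs cont=2.6897 → 2.6897 [wait]  node(5,4) S=143.8939 payoff=0.0000 vs cont=0.0000 → 0.0000 [wait]  node(5,5) S=172.4667 payoff=0.0000 vs cont=0.0000 → 0.0000 [wait]  ⇒ S*(5)=83.5707
t_4: node(4,0) S=76.3348 payoff=34.3652 vs cont=33.9642 → 34.3652 [stop]  node(4,1) S=91.4925 payoff=19.2075 vs cont=19.7236 → 19.7236 [wait]  node(4,2) S=109.6600 payoff=1.0400 vs cont=7.5333 → 7.5333 [wait]  node(4,3) S=131.4350 payoff=0.0000 vs cont=1.3591 → 1.3591 [wait]  node(4,4) S=157.5339 payoff=0.0000 vs cont=0.0000 → 0.0000 [wait]  ⇒ S*(4)=76.3348
t_3: node(3,0) S=83.5707 payoff=27.1293 vs cont=27.0048 → 27.1293 [stop]  node(3,1) S=100.1652 payoff=10.5348 vs cont=13.6482 → 13.6482 [wait]  node(3,2) S=120.0548 payoff=0.0000 vs cont=4.4708 → 4.4708 [wait]  node(3,3) S=143.8939 payoff=0.0000 vs cont=0.6867 → 0.6867 [wait]  ⇒ S*(3)=83.5707
t_2: node(2,0) S=91.4925 payoff=19.2075 vs cont=20.3791 → 20.3791 [wait]  node(2,1) S=109.6600 payoff=1.0400 vs cont=9.0815 → 9.0815 [wait]  node(2,2) S=131.4350 payoff=0.0000 vs cont=2.5947 → 2.5947 [wait]  ⇒ S*(2)=-
t_1: node(1,0) S=100.1652 payoff=10.5348 vs cont=14.7361 → 14.7361 [wait]  node(1,1) S=120.0548 payoff=0.0000 vs cont=5.8570 → 5.8570 [wait]  ⇒ S*(1)=-
t_0: node(0,0) S=109.6600 payoff=1.0400 vs cont=10.3088 → 10.3088 [wait]  ⇒ S*(0)=-

price = 10.3088
boundary = - - - 83.5707 76.3348 83.5707 91.4925
tree:
10.3088
14.7361 5.8570
20.3791 9.0815 2.5947
27.1293 13.6482 4.4708 0.6867
34.3652 19.7236 7.5333 1.3591 0.0000
40.9746 27.1293 12.3071 2.6897 0.0000 0.0000
47.0117 34.3652 19.2075 5.3231 0.0000 0.0000 0.0000
52.5261 40.9746 27.1293 10.5348 0.0000 0.0000 0.0000 0.0000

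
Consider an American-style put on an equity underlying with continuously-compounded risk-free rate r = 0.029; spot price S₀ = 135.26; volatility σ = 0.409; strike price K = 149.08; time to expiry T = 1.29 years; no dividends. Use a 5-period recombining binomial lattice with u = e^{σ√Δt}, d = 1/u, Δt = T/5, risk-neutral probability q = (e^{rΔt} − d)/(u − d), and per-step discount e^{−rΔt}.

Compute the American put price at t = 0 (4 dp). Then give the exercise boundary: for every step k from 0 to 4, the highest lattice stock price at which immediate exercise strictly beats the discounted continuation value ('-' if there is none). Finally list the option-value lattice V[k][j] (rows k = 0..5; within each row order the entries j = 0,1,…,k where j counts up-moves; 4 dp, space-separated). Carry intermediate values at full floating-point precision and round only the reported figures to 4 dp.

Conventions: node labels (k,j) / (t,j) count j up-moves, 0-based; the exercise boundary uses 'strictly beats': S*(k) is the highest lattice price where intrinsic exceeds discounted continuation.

Δt=0.25800, u=1.23090, d=0.81241, q=0.46620, disc=e^(-rΔt)=0.99255
k=5 terminal: V=max(K-S,0) → 101.2110 76.5529 39.1930 0.0000 0.0000 0.0000
k=4: j=0 S=58.9220 intr=90.1580 cont=89.0468 V=90.1580[EX]; j=1 S=89.2737 intr=59.8063 cont=58.6951 V=59.8063[EX]; j=2 S=135.2600 intr=13.8200 cont=20.7655 V=20.7655[hold]; j=3 S=204.9347 intr=0.0000 cont=0.0000 V=0.0000[hold]; j=4 S=310.5000 intr=0.0000 cont=0.0000 V=0.0000[hold]  S*(4)=89.2737
k=3: j=0 S=72.5271 intr=76.5529 cont=75.4417 V=76.5529[EX]; j=1 S=109.8870 intr=39.1930 cont=41.2955 V=41.2955[hold]; j=2 S=166.4916 intr=0.0000 cont=11.0021 V=11.0021[hold]; j=3 S=252.2543 intr=0.0000 cont=0.0000 V=0.0000[hold]  S*(3)=72.5271
k=2: j=0 S=89.2737 intr=59.8063 cont=59.6680 V=59.8063[EX]; j=1 S=135.2600 intr=13.8200 cont=26.9703 V=26.9703[hold]; j=2 S=204.9347 intr=0.0000 cont=5.8292 V=5.8292[hold]  S*(2)=89.2737
k=1: j=0 S=109.8870 intr=39.1930 cont=44.1667 V=44.1667[hold]; j=1 S=166.4916 intr=0.0000 cont=16.9869 V=16.9869[hold]  S*(1)=-
k=0: j=0 S=135.2600 intr=13.8200 cont=31.2608 V=31.2608[hold]  S*(0)=-

price = 31.2608
boundary = - - 89.2737 72.5271 89.2737
tree:
31.2608
44.1667 16.9869
59.8063 26.9703 5.8292
76.5529 41.2955 11.0021 0.0000
90.1580 59.8063 20.7655 0.0000 0.0000
101.2110 76.5529 39.1930 0.0000 0.0000 0.0000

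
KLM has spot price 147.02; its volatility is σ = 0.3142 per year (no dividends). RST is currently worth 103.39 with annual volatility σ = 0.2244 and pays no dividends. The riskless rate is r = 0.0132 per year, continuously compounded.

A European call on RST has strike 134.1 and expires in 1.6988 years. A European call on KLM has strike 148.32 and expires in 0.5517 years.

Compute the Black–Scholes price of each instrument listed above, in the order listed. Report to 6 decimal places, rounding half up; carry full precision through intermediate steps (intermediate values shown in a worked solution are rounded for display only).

price(RST call K=134.1) = 3.978570
price(KLM call K=148.32) = 13.555918

[RST call K=134.1]
σ√T = 0.2244·√1.6988 = 0.292479
d₁ = (ln(S/K) + (r+σ²/2)T) / (σ√T) = (ln(103.39/134.1) + (0.0132+0.2244²/2)·1.6988) / 0.292479 = (-0.260078 + 0.065196) / 0.292479 = -0.666311
d₂ = d₁ − σ√T = -0.666311 − 0.292479 = -0.958789
e^{−rT} = 0.977825
N(d₁) = 0.252606,  N(d₂) = 0.168832
price = S·N(d₁) − K·e^{−rT}·N(d₂) = 26.116965 − 22.138394 = 3.978570
[KLM call K=148.32]
σ√T = 0.3142·√0.5517 = 0.233377
d₁ = (ln(S/K) + (r+σ²/2)T) / (σ√T) = (ln(147.02/148.32) + (0.0132+0.3142²/2)·0.5517) / 0.233377 = (-0.008803 + 0.034515) / 0.233377 = 0.110171
d₂ = d₁ − σ√T = 0.110171 − 0.233377 = -0.123206
e^{−rT} = 0.992744
N(d₁) = 0.543863,  N(d₂) = 0.450972
price = S·N(d₁) − K·e^{−rT}·N(d₂) = 79.958751 − 66.402832 = 13.555918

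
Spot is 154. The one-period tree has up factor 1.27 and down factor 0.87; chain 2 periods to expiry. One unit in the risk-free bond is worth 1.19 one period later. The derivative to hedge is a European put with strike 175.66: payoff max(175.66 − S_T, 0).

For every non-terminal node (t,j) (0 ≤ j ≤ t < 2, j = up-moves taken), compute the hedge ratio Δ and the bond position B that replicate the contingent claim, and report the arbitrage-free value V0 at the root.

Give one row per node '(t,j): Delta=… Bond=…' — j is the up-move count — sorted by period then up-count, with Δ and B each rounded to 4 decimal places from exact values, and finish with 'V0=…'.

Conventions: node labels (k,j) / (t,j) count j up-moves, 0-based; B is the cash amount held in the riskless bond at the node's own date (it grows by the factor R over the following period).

(0,0): Delta=-0.2063 Bond=34.6838
(1,0): Delta=-1.0000 Bond=147.6134
(1,1): Delta=-0.0704 Bond=14.6888
V0=2.9134

Arbitrage-free pricing uses the up-move probability p* = (R−d)/(u−d) = 0.8000, discounting each step at R = 1.19.
Terminal payoffs: V(2,0)=59.0974, V(2,1)=5.5054, V(2,2)=0.0000
(1,0): S=133.9800. Δ = (V_up−V_dn)/(S_up−S_dn) = (5.5054−59.0974)/(170.1546−116.5626) = -1.0000. V = [p*·5.5054 + (1−p*)·59.0974]/1.19 = 13.6334. B = V − Δ·S = 147.6134.
(1,1): S=195.5800. Δ = (V_up−V_dn)/(S_up−S_dn) = (0.0000−5.5054)/(248.3866−170.1546) = -0.0704. V = [p*·0.0000 + (1−p*)·5.5054]/1.19 = 0.9253. B = V − Δ·S = 14.6888.
(0,0): S=154.0000. Δ = (V_up−V_dn)/(S_up−S_dn) = (0.9253−13.6334)/(195.5800−133.9800) = -0.2063. V = [p*·0.9253 + (1−p*)·13.6334]/1.19 = 2.9134. B = V − Δ·S = 34.6838.
Check: Δ(0,0)·S0 + B(0,0) = 2.9134 = V0.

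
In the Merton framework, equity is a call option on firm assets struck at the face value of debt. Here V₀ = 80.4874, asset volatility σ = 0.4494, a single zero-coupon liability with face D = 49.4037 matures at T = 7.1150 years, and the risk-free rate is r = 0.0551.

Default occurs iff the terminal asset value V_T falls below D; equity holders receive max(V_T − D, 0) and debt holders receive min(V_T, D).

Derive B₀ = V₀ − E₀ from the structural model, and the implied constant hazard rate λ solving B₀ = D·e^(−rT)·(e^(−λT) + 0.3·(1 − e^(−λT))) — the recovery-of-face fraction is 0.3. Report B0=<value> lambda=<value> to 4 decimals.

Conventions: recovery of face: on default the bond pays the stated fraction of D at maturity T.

With assets at 80.4874 and a single debt payment of 49.4037 at 7.1150 years:
d₁ = [ln(V₀/D) + (r + σ²/2)T] / (σ√T)
   = [ln(80.4874/49.4037) + (0.0551 + 0.5·0.4494²)·7.1150] / (0.4494·√7.1150)
   = [0.488075 + 1.110510] / 1.198728 = 1.333569
d₂ = d₁ − σ√T = 1.333569 − 1.198728 = 0.134841
N(d₁) = 0.908827,  N(d₂) = 0.553631,  e^(−rT) = 0.675679
E₀ = V₀·N(d₁) − D·e^(−rT)·N(d₂)
   = 80.4874·0.908827 − 49.4037·0.675679·0.553631 = 54.668353
B₀ = V₀ − E₀ = 80.4874 − 54.668353 = 25.819047
e^(−λT) = (B₀·e^(rT)/D − 0.3)/(1 − 0.3) = (25.8190·1.479992/49.4037 − 0.3)/0.7 = 0.67637492
λ = −ln(0.67637492)/7.1150 = 0.054955

B0=25.8190 lambda=0.0550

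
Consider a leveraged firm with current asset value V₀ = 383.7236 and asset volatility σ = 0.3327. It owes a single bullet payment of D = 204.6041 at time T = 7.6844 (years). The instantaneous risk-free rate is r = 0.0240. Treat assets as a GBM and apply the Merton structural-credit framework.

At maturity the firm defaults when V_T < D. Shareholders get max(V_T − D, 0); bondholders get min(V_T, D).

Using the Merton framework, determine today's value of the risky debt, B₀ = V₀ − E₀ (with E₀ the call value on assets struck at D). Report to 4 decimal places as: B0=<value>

B0=147.2057

Equity is a call on the firm's assets struck at D = 204.6041:
d₁ = [ln(V₀/D) + (r + σ²/2)T] / (σ√T)
   = [ln(383.7236/204.6041) + (0.0240 + 0.5·0.3327²)·7.6844] / (0.3327·√7.6844)
   = [0.628846 + 0.609716] / 0.922269 = 1.342950
d₂ = d₁ − σ√T = 1.342950 − 0.922269 = 0.420681
N(d₁) = 0.910356,  N(d₂) = 0.663006,  e^(−rT) = 0.831582
E₀ = V₀·N(d₁) − D·e^(−rT)·N(d₂)
   = 383.7236·0.910356 − 204.6041·0.831582·0.663006 = 236.517889
B₀ = V₀ − E₀ = 383.7236 − 236.517889 = 147.205711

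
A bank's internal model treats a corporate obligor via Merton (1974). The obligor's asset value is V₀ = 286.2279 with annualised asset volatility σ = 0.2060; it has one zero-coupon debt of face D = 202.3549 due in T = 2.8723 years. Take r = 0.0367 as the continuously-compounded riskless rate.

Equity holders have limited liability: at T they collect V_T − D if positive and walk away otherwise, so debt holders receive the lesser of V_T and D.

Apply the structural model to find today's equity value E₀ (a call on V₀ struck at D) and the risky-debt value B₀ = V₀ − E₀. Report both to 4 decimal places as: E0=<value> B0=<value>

E0=107.7461 B0=178.4818

Equity is a call on the firm's assets struck at D = 202.3549:
d₁ = [ln(V₀/D) + (r + σ²/2)T] / (σ√T)
   = [ln(286.2279/202.3549) + (0.0367 + 0.5·0.2060²)·2.8723] / (0.2060·√2.8723)
   = [0.346765 + 0.166358] / 0.349126 = 1.469736
d₂ = d₁ − σ√T = 1.469736 − 0.349126 = 1.120611
N(d₁) = 0.929183,  N(d₂) = 0.868773,  e^(−rT) = 0.899952
E₀ = V₀·N(d₁) − D·e^(−rT)·N(d₂)
   = 286.2279·0.929183 − 202.3549·0.899952·0.868773 = 107.746135
B₀ = V₀ − E₀ = 286.2279 − 107.746135 = 178.481765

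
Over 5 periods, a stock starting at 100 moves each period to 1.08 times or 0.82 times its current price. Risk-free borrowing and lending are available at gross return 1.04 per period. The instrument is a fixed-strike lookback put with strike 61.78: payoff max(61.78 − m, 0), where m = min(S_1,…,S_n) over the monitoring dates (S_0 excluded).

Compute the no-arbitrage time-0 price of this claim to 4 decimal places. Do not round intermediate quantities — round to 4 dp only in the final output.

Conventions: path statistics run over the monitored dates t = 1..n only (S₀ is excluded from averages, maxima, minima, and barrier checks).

price = 0.0570

With p* = (R−d)/(u−d) = 0.8462, sum probability × payoff across the paths and divide by R^5.
Enumerate all 2^5 = 32 price paths (U = up ×1.08, D = down ×0.82); each path with k up-moves has probability p*^k·(1−p*)^(5−k).
DDDDD: m=37.0740, payoff=24.7060, prob=0.000086
UDDDD: m=48.8292, payoff=12.9508, prob=0.000474
DUDDD: m=48.8292, payoff=12.9508, prob=0.000474
UUDDD: m=64.3116, payoff=0.0000, prob=0.002607
DDUDD: m=48.8292, payoff=12.9508, prob=0.000474
UDUDD: m=64.3116, payoff=0.0000, prob=0.002607
DUUDD: m=64.3116, payoff=0.0000, prob=0.002607
UUUDD: m=84.7030, payoff=0.0000, prob=0.014339
DDDUD: m=48.8292, payoff=12.9508, prob=0.000474
UDDUD: m=64.3116, payoff=0.0000, prob=0.002607
DUDUD: m=64.3116, payoff=0.0000, prob=0.002607
UUDUD: m=84.7030, payoff=0.0000, prob=0.014339
DDUUD: m=64.3116, payoff=0.0000, prob=0.002607
UDUUD: m=84.7030, payoff=0.0000, prob=0.014339
DUUUD: m=82.0000, payoff=0.0000, prob=0.014339
UUUUD: m=108.0000, payoff=0.0000, prob=0.078865
DDDDU: m=45.2122, payoff=16.5678, prob=0.000474
UDDDU: m=59.5477, payoff=2.2323, prob=0.002607
DUDDU: m=59.5477, payoff=2.2323, prob=0.002607
UUDDU: m=78.4287, payoff=0.0000, prob=0.014339
DDUDU: m=59.5477, payoff=2.2323, prob=0.002607
UDUDU: m=78.4287, payoff=0.0000, prob=0.014339
DUUDU: m=78.4287, payoff=0.0000, prob=0.014339
UUUDU: m=103.2964, payoff=0.0000, prob=0.078865
DDDUU: m=55.1368, payoff=6.6432, prob=0.002607
UDDUU: m=72.6192, payoff=0.0000, prob=0.014339
DUDUU: m=72.6192, payoff=0.0000, prob=0.014339
UUDUU: m=95.6448, payoff=0.0000, prob=0.078865
DDUUU: m=67.2400, payoff=0.0000, prob=0.014339
UDUUU: m=88.5600, payoff=0.0000, prob=0.078865
DUUUU: m=82.0000, payoff=0.0000, prob=0.078865
UUUUU: m=108.0000, payoff=0.0000, prob=0.433757
Price = Σ prob·payoff / R^5 = 0.069317 / 1.216653 = 0.0570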